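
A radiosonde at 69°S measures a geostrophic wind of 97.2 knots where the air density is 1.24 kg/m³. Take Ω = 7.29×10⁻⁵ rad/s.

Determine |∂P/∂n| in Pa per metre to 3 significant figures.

Coriolis parameter at 69°S:
f = 2Ω sin φ = 2 × 7.29×10⁻⁵ × sin 69° = 1.36×10⁻⁴ s⁻¹
Wind speed in SI: 97.2 knots = 50.0 m/s
Geostrophic balance rearranged: |∂P/∂n| = f ρ V_g
|∂P/∂n| = 1.36×10⁻⁴ × 1.24 × 50.0 = 8.44×10⁻³ Pa/m

8.44×10⁻³ Pa/m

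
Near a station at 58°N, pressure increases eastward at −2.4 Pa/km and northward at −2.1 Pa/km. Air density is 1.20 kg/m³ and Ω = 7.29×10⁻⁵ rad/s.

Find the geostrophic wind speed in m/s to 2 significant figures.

21 m/s

Coriolis parameter at 58°N:
f = 2Ω sin φ = 2 × 7.29×10⁻⁵ × sin 58° = 1.24×10⁻⁴ s⁻¹
Component geostrophic relations (x east, y north):
u_g = −(1/(fρ)) ∂P/∂y,  v_g = (1/(fρ)) ∂P/∂x
u_g = −(−2.1×10⁻³)/(1.24×10⁻⁴ × 1.20) = 14.2 m/s;  v_g = (−2.4×10⁻³)/(1.24×10⁻⁴ × 1.20) = −16.2 m/s
|V_g| = √(u_g² + v_g²) = 21.5 m/s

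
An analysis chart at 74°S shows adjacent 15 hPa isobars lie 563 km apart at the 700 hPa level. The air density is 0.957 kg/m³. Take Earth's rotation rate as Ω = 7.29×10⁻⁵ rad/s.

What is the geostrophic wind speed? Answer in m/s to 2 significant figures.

20 m/s

Coriolis parameter at 74°S:
f = 2Ω sin φ = 2 × 7.29×10⁻⁵ × sin 74° = 1.40×10⁻⁴ s⁻¹
Pressure gradient: |∂P/∂n| = 1500 Pa / 563000 m = 2.66×10⁻³ Pa/m
Geostrophic balance (pressure-gradient force = Coriolis force):
V_g = (1/(fρ)) |∂P/∂n| = 2.66×10⁻³ / (1.40×10⁻⁴ × 0.957) = 19.9 m/s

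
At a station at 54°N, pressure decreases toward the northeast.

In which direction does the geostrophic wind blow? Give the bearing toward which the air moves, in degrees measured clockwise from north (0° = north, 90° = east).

The pressure-gradient force points toward the northeast (bearing 045°).
Geostrophic balance: in the Northern Hemisphere the Coriolis force deflects motion to the right, so the geostrophic wind blows 90° to the right of the pressure-gradient force (low pressure on the left).
Rotating 045° by 90° clockwise gives 135° — the wind blows toward the southeast.

135°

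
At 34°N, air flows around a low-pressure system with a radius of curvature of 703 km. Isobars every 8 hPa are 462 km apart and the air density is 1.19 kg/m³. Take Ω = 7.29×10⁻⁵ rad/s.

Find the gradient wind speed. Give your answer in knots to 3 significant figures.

Coriolis parameter at 34°N:
f = 2Ω sin φ = 2 × 7.29×10⁻⁵ × sin 34° = 8.15×10⁻⁵ s⁻¹
Pressure gradient: |∂P/∂n| = 800 Pa / 462000 m = 1.73×10⁻³ Pa/m
Geostrophic speed: V_g = |∂P/∂n|/(fρ) = 1.73×10⁻³/(8.15×10⁻⁵ × 1.19) = 17.8 m/s
Around a low, centrifugal force acts outward with Coriolis, so pressure-gradient force balances both:
(1/ρ)|∂P/∂n| = fV + V²/R  →  V² + fR·V − fR·V_g = 0
With fR = 8.15×10⁻⁵ × 703×10³ m = 57.3 m/s:
V = [−fR + √((fR)² + 4 fR V_g)]/2 = [−57.3 + √(57.3² + 4×57.3×17.8)]/2 = 14.3 m/s
Subgeostrophic (V < V_g = 17.8 m/s), as expected around a low.
Converting: 14.3 m/s × 1.944 = 27.8 knots

27.8 knots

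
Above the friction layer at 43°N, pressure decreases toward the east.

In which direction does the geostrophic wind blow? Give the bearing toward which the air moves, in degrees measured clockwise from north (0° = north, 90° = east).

The pressure-gradient force points toward the east (bearing 090°).
Geostrophic balance: in the Northern Hemisphere the Coriolis force deflects motion to the right, so the geostrophic wind blows 90° to the right of the pressure-gradient force (low pressure on the left).
Rotating 090° by 90° clockwise gives 180° — the wind blows toward the south.

180°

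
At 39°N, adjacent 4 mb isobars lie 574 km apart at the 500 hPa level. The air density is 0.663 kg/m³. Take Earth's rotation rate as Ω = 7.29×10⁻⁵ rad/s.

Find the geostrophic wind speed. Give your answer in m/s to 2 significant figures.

Coriolis parameter at 39°N:
f = 2Ω sin φ = 2 × 7.29×10⁻⁵ × sin 39° = 9.18×10⁻⁵ s⁻¹
Pressure gradient: |∂P/∂n| = 400 Pa / 574000 m = 6.97×10⁻⁴ Pa/m
Geostrophic balance (pressure-gradient force = Coriolis force):
V_g = (1/(fρ)) |∂P/∂n| = 6.97×10⁻⁴ / (9.18×10⁻⁵ × 0.663) = 11.5 m/s

11 m/s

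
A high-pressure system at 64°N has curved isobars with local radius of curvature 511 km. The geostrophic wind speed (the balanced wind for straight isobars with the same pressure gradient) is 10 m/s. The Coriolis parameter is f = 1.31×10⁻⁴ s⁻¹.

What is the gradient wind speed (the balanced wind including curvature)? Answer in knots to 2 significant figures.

Around a high, pressure-gradient force acts outward with centrifugal, so Coriolis balances both:
fV = (1/ρ)|∂P/∂n| + V²/R  →  V² − fR·V + fR·V_g = 0
With fR = 1.31×10⁻⁴ × 511×10³ m = 66.9 m/s:
V = [fR − √((fR)² − 4 fR V_g)]/2 = [66.9 − √(66.9² − 4×66.9×10)]/2 = 12.2 m/s
Supergeostrophic (V > V_g = 10 m/s), as expected around a high.
Converting: 12.2 m/s × 1.944 = 24 knots

24 knots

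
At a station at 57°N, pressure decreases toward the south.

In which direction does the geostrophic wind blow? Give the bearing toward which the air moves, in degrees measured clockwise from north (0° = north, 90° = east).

270°

The pressure-gradient force points toward the south (bearing 180°).
Geostrophic balance: in the Northern Hemisphere the Coriolis force deflects motion to the right, so the geostrophic wind blows 90° to the right of the pressure-gradient force (low pressure on the left).
Rotating 180° by 90° clockwise gives 270° — the wind blows toward the west.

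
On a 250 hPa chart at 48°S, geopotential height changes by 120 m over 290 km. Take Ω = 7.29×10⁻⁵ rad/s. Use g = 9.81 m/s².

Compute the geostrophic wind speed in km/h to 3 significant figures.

Coriolis parameter at 48°S:
f = 2Ω sin φ = 2 × 7.29×10⁻⁵ × sin 48° = 1.08×10⁻⁴ s⁻¹
Height gradient: |∂Z/∂n| = 120 m / 290000 m = 4.14×10⁻⁴
On a pressure surface, geostrophic balance gives V_g = (g/f)|∂Z/∂n|:
V_g = 9.81 × 4.14×10⁻⁴ / 1.08×10⁻⁴ = 37.5 m/s
Converting: 37.5 m/s × 3.6 = 135 km/h

135 km/h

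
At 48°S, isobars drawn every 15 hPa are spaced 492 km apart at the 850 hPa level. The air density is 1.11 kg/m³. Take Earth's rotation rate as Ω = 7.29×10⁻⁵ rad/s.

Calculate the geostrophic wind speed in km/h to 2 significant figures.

91 km/h

Coriolis parameter at 48°S:
f = 2Ω sin φ = 2 × 7.29×10⁻⁵ × sin 48° = 1.08×10⁻⁴ s⁻¹
Pressure gradient: |∂P/∂n| = 1500 Pa / 492000 m = 3.05×10⁻³ Pa/m
Geostrophic balance (pressure-gradient force = Coriolis force):
V_g = (1/(fρ)) |∂P/∂n| = 3.05×10⁻³ / (1.08×10⁻⁴ × 1.11) = 25.3 m/s
Converting: 25.3 m/s × 3.6 = 91 km/h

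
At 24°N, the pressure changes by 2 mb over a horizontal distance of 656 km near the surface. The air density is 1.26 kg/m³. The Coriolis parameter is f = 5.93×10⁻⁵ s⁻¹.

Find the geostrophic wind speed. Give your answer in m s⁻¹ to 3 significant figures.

Pressure gradient: |∂P/∂n| = 200 Pa / 656000 m = 3.05×10⁻⁴ Pa/m
Geostrophic balance (pressure-gradient force = Coriolis force):
V_g = (1/(fρ)) |∂P/∂n| = 3.05×10⁻⁴ / (5.93×10⁻⁵ × 1.26) = 4.08 m/s

4.08 m s⁻¹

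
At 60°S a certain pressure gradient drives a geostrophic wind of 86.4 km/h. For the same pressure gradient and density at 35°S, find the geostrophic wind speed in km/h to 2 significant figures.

130 km/h

With the same pressure gradient and density, V_g ∝ 1/f ∝ 1/sin φ.
V₂ = V₁ · sin φ₁ / sin φ₂ = 86.4 × sin 60° / sin 35°
V₂ = 86.4 × 0.8660/0.5736 = 130 km/h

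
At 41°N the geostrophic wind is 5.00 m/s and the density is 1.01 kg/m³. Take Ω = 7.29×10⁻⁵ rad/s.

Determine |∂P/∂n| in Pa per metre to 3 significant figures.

Coriolis parameter at 41°N:
f = 2Ω sin φ = 2 × 7.29×10⁻⁵ × sin 41° = 9.57×10⁻⁵ s⁻¹
Geostrophic balance rearranged: |∂P/∂n| = f ρ V_g
|∂P/∂n| = 9.57×10⁻⁵ × 1.01 × 5.00 = 4.83×10⁻⁴ Pa/m

4.83×10⁻⁴ Pa/m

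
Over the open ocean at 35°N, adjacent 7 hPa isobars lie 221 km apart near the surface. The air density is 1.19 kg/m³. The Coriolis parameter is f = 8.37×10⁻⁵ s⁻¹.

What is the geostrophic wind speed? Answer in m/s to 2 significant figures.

Pressure gradient: |∂P/∂n| = 700 Pa / 221000 m = 3.17×10⁻³ Pa/m
Geostrophic balance (pressure-gradient force = Coriolis force):
V_g = (1/(fρ)) |∂P/∂n| = 3.17×10⁻³ / (8.37×10⁻⁵ × 1.19) = 31.8 m/s

32 m/s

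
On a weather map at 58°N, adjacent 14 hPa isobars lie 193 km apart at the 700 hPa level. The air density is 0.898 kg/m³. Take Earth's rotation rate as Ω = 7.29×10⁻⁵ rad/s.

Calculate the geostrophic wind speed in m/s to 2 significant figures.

Coriolis parameter at 58°N:
f = 2Ω sin φ = 2 × 7.29×10⁻⁵ × sin 58° = 1.24×10⁻⁴ s⁻¹
Pressure gradient: |∂P/∂n| = 1400 Pa / 193000 m = 7.25×10⁻³ Pa/m
Geostrophic balance (pressure-gradient force = Coriolis force):
V_g = (1/(fρ)) |∂P/∂n| = 7.25×10⁻³ / (1.24×10⁻⁴ × 0.898) = 65.3 m/s

65 m/s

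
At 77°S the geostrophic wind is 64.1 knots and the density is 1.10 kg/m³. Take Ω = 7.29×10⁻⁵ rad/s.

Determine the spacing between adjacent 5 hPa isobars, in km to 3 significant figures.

97.0 km

Coriolis parameter at 77°S:
f = 2Ω sin φ = 2 × 7.29×10⁻⁵ × sin 77° = 1.42×10⁻⁴ s⁻¹
Wind speed in SI: 64.1 knots = 33.0 m/s
Geostrophic balance rearranged: |∂P/∂n| = f ρ V_g
|∂P/∂n| = 1.42×10⁻⁴ × 1.10 × 33.0 = 5.15×10⁻³ Pa/m
Isobar spacing: Δn = ΔP/|∂P/∂n| = 500 Pa / 5.15×10⁻³ Pa/m = 97029 m ≈ 97.0 km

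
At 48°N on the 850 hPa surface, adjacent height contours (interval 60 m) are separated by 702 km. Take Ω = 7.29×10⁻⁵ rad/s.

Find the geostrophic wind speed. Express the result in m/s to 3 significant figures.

7.74 m/s

Coriolis parameter at 48°N:
f = 2Ω sin φ = 2 × 7.29×10⁻⁵ × sin 48° = 1.08×10⁻⁴ s⁻¹
Height gradient: |∂Z/∂n| = 60 m / 702000 m = 8.55×10⁻⁵
On a pressure surface, geostrophic balance gives V_g = (g/f)|∂Z/∂n|:
V_g = 9.81 × 8.55×10⁻⁵ / 1.08×10⁻⁴ = 7.74 m/s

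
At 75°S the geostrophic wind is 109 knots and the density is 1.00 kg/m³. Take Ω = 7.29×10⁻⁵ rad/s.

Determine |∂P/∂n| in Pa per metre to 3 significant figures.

Coriolis parameter at 75°S:
f = 2Ω sin φ = 2 × 7.29×10⁻⁵ × sin 75° = 1.41×10⁻⁴ s⁻¹
Wind speed in SI: 109 knots = 56.1 m/s
Geostrophic balance rearranged: |∂P/∂n| = f ρ V_g
|∂P/∂n| = 1.41×10⁻⁴ × 1.00 × 56.1 = 7.90×10⁻³ Pa/m

7.90×10⁻³ Pa/m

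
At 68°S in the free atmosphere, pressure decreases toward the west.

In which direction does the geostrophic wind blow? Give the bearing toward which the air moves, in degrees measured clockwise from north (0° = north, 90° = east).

The pressure-gradient force points toward the west (bearing 270°).
Geostrophic balance: in the Southern Hemisphere the Coriolis force deflects motion to the left, so the geostrophic wind blows 90° to the left of the pressure-gradient force (low pressure on the right).
Rotating 270° by 90° counterclockwise gives 180° — the wind blows toward the south.

180°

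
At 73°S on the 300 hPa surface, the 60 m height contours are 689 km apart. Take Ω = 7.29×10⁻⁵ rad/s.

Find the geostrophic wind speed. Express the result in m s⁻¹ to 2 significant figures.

Coriolis parameter at 73°S:
f = 2Ω sin φ = 2 × 7.29×10⁻⁵ × sin 73° = 1.39×10⁻⁴ s⁻¹
Height gradient: |∂Z/∂n| = 60 m / 689000 m = 8.71×10⁻⁵
On a pressure surface, geostrophic balance gives V_g = (g/f)|∂Z/∂n|:
V_g = 9.81 × 8.71×10⁻⁵ / 1.39×10⁻⁴ = 6.13 m/s

6.1 m s⁻¹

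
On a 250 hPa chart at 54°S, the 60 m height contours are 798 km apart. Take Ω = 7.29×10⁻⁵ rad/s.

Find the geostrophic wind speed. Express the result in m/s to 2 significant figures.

6.3 m/s

Coriolis parameter at 54°S:
f = 2Ω sin φ = 2 × 7.29×10⁻⁵ × sin 54° = 1.18×10⁻⁴ s⁻¹
Height gradient: |∂Z/∂n| = 60 m / 798000 m = 7.52×10⁻⁵
On a pressure surface, geostrophic balance gives V_g = (g/f)|∂Z/∂n|:
V_g = 9.81 × 7.52×10⁻⁵ / 1.18×10⁻⁴ = 6.25 m/s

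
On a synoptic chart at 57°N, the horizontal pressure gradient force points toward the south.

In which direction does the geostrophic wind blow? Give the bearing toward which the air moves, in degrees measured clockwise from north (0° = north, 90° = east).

The pressure-gradient force points toward the south (bearing 180°).
Geostrophic balance: in the Northern Hemisphere the Coriolis force deflects motion to the right, so the geostrophic wind blows 90° to the right of the pressure-gradient force (low pressure on the left).
Rotating 180° by 90° clockwise gives 270° — the wind blows toward the west.

270°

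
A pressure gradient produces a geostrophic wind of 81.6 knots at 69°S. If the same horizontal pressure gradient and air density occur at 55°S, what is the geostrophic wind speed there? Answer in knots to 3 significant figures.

With the same pressure gradient and density, V_g ∝ 1/f ∝ 1/sin φ.
V₂ = V₁ · sin φ₁ / sin φ₂ = 81.6 × sin 69° / sin 55°
V₂ = 81.6 × 0.9336/0.8192 = 93.0 knots

93.0 knots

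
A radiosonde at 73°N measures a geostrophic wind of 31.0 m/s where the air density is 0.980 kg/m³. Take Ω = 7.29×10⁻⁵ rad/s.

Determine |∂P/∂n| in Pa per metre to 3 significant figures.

Coriolis parameter at 73°N:
f = 2Ω sin φ = 2 × 7.29×10⁻⁵ × sin 73° = 1.39×10⁻⁴ s⁻¹
Geostrophic balance rearranged: |∂P/∂n| = f ρ V_g
|∂P/∂n| = 1.39×10⁻⁴ × 0.980 × 31.0 = 4.24×10⁻³ Pa/m

4.24×10⁻³ Pa/m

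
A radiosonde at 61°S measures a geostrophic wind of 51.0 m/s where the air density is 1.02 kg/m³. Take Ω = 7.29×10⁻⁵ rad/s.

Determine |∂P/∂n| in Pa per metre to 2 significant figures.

Coriolis parameter at 61°S:
f = 2Ω sin φ = 2 × 7.29×10⁻⁵ × sin 61° = 1.28×10⁻⁴ s⁻¹
Geostrophic balance rearranged: |∂P/∂n| = f ρ V_g
|∂P/∂n| = 1.28×10⁻⁴ × 1.02 × 51.0 = 6.63×10⁻³ Pa/m

6.6×10⁻³ Pa/m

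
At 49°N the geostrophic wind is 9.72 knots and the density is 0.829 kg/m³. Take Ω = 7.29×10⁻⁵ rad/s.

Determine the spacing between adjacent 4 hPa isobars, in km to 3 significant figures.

Coriolis parameter at 49°N:
f = 2Ω sin φ = 2 × 7.29×10⁻⁵ × sin 49° = 1.10×10⁻⁴ s⁻¹
Wind speed in SI: 9.72 knots = 5.00 m/s
Geostrophic balance rearranged: |∂P/∂n| = f ρ V_g
|∂P/∂n| = 1.10×10⁻⁴ × 0.829 × 5.00 = 4.56×10⁻⁴ Pa/m
Isobar spacing: Δn = ΔP/|∂P/∂n| = 400 Pa / 4.56×10⁻⁴ Pa/m = 876928 m ≈ 877 km

877 km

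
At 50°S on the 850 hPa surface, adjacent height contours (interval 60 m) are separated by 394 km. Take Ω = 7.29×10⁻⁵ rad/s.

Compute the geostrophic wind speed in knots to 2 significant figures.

Coriolis parameter at 50°S:
f = 2Ω sin φ = 2 × 7.29×10⁻⁵ × sin 50° = 1.12×10⁻⁴ s⁻¹
Height gradient: |∂Z/∂n| = 60 m / 394000 m = 1.52×10⁻⁴
On a pressure surface, geostrophic balance gives V_g = (g/f)|∂Z/∂n|:
V_g = 9.81 × 1.52×10⁻⁴ / 1.12×10⁻⁴ = 13.4 m/s
Converting: 13.4 m/s × 1.944 = 26 knots

26 knots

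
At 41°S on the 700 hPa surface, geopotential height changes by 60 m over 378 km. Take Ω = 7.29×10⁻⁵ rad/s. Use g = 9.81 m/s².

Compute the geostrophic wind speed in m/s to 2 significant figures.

16 m/s

Coriolis parameter at 41°S:
f = 2Ω sin φ = 2 × 7.29×10⁻⁵ × sin 41° = 9.57×10⁻⁵ s⁻¹
Height gradient: |∂Z/∂n| = 60 m / 378000 m = 1.59×10⁻⁴
On a pressure surface, geostrophic balance gives V_g = (g/f)|∂Z/∂n|:
V_g = 9.81 × 1.59×10⁻⁴ / 9.57×10⁻⁵ = 16.3 m/s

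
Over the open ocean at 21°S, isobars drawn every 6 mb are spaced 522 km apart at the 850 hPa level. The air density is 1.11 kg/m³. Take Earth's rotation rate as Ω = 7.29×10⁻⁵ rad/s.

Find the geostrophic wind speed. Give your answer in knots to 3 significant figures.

38.5 knots

Coriolis parameter at 21°S:
f = 2Ω sin φ = 2 × 7.29×10⁻⁵ × sin 21° = 5.23×10⁻⁵ s⁻¹
Pressure gradient: |∂P/∂n| = 600 Pa / 522000 m = 1.15×10⁻³ Pa/m
Geostrophic balance (pressure-gradient force = Coriolis force):
V_g = (1/(fρ)) |∂P/∂n| = 1.15×10⁻³ / (5.23×10⁻⁵ × 1.11) = 19.8 m/s
Converting: 19.8 m/s × 1.944 = 38.5 knots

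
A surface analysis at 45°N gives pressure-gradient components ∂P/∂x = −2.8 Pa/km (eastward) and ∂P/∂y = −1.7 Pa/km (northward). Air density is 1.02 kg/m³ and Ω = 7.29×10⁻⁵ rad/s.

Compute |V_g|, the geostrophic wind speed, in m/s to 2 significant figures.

31 m/s

Coriolis parameter at 45°N:
f = 2Ω sin φ = 2 × 7.29×10⁻⁵ × sin 45° = 1.03×10⁻⁴ s⁻¹
Component geostrophic relations (x east, y north):
u_g = −(1/(fρ)) ∂P/∂y,  v_g = (1/(fρ)) ∂P/∂x
u_g = −(−1.7×10⁻³)/(1.03×10⁻⁴ × 1.02) = 16.2 m/s;  v_g = (−2.8×10⁻³)/(1.03×10⁻⁴ × 1.02) = −26.6 m/s
|V_g| = √(u_g² + v_g²) = 31.1 m/s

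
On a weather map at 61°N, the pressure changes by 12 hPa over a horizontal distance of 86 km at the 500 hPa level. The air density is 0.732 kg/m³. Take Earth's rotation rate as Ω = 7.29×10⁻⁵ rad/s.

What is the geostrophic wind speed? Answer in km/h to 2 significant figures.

Coriolis parameter at 61°N:
f = 2Ω sin φ = 2 × 7.29×10⁻⁵ × sin 61° = 1.28×10⁻⁴ s⁻¹
Pressure gradient: |∂P/∂n| = 1200 Pa / 86000 m = 1.40×10⁻² Pa/m
Geostrophic balance (pressure-gradient force = Coriolis force):
V_g = (1/(fρ)) |∂P/∂n| = 1.40×10⁻² / (1.28×10⁻⁴ × 0.732) = 149 m/s
Converting: 149 m/s × 3.6 = 540 km/h

540 km/h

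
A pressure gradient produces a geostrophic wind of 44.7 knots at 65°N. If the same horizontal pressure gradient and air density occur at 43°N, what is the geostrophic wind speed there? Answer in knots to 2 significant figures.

With the same pressure gradient and density, V_g ∝ 1/f ∝ 1/sin φ.
V₂ = V₁ · sin φ₁ / sin φ₂ = 44.7 × sin 65° / sin 43°
V₂ = 44.7 × 0.9063/0.6820 = 59 knots

59 knots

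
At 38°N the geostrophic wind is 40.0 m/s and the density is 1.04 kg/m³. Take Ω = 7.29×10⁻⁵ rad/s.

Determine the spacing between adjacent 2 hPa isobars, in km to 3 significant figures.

Coriolis parameter at 38°N:
f = 2Ω sin φ = 2 × 7.29×10⁻⁵ × sin 38° = 8.98×10⁻⁵ s⁻¹
Geostrophic balance rearranged: |∂P/∂n| = f ρ V_g
|∂P/∂n| = 8.98×10⁻⁵ × 1.04 × 40.0 = 3.73×10⁻³ Pa/m
Isobar spacing: Δn = ΔP/|∂P/∂n| = 200 Pa / 3.73×10⁻³ Pa/m = 53560 m ≈ 53.6 km

53.6 km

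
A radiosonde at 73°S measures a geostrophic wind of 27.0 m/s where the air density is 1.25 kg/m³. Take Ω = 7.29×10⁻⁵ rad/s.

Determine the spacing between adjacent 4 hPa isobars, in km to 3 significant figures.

Coriolis parameter at 73°S:
f = 2Ω sin φ = 2 × 7.29×10⁻⁵ × sin 73° = 1.39×10⁻⁴ s⁻¹
Geostrophic balance rearranged: |∂P/∂n| = f ρ V_g
|∂P/∂n| = 1.39×10⁻⁴ × 1.25 × 27.0 = 4.71×10⁻³ Pa/m
Isobar spacing: Δn = ΔP/|∂P/∂n| = 400 Pa / 4.71×10⁻³ Pa/m = 85003 m ≈ 85.0 km

85.0 km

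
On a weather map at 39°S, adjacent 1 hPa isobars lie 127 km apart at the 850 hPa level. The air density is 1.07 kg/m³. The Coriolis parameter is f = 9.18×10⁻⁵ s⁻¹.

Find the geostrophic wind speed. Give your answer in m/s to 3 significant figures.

Pressure gradient: |∂P/∂n| = 100 Pa / 127000 m = 7.87×10⁻⁴ Pa/m
Geostrophic balance (pressure-gradient force = Coriolis force):
V_g = (1/(fρ)) |∂P/∂n| = 7.87×10⁻⁴ / (9.18×10⁻⁵ × 1.07) = 8.02 m/s

8.02 m/s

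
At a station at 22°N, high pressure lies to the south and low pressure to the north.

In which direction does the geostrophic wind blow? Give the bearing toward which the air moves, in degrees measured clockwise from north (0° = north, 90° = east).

090°

The pressure-gradient force points toward the north (bearing 000°).
Geostrophic balance: in the Northern Hemisphere the Coriolis force deflects motion to the right, so the geostrophic wind blows 90° to the right of the pressure-gradient force (low pressure on the left).
Rotating 000° by 90° clockwise gives 090° — the wind blows toward the east.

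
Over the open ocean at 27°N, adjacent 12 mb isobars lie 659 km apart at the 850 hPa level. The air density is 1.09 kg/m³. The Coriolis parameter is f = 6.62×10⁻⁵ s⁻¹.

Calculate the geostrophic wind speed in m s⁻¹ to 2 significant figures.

25 m s⁻¹

Pressure gradient: |∂P/∂n| = 1200 Pa / 659000 m = 1.82×10⁻³ Pa/m
Geostrophic balance (pressure-gradient force = Coriolis force):
V_g = (1/(fρ)) |∂P/∂n| = 1.82×10⁻³ / (6.62×10⁻⁵ × 1.09) = 25.2 m/s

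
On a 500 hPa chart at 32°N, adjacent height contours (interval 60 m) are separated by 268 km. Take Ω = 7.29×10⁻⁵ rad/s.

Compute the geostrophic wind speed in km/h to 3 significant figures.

102 km/h

Coriolis parameter at 32°N:
f = 2Ω sin φ = 2 × 7.29×10⁻⁵ × sin 32° = 7.73×10⁻⁵ s⁻¹
Height gradient: |∂Z/∂n| = 60 m / 268000 m = 2.24×10⁻⁴
On a pressure surface, geostrophic balance gives V_g = (g/f)|∂Z/∂n|:
V_g = 9.81 × 2.24×10⁻⁴ / 7.73×10⁻⁵ = 28.4 m/s
Converting: 28.4 m/s × 3.6 = 102 km/h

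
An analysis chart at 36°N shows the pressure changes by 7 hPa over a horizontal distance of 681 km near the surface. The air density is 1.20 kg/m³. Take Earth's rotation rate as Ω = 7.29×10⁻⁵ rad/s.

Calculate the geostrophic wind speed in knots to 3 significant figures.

Coriolis parameter at 36°N:
f = 2Ω sin φ = 2 × 7.29×10⁻⁵ × sin 36° = 8.57×10⁻⁵ s⁻¹
Pressure gradient: |∂P/∂n| = 700 Pa / 681000 m = 1.03×10⁻³ Pa/m
Geostrophic balance (pressure-gradient force = Coriolis force):
V_g = (1/(fρ)) |∂P/∂n| = 1.03×10⁻³ / (8.57×10⁻⁵ × 1.20) = 10.00 m/s
Converting: 10.00 m/s × 1.944 = 19.4 knots

19.4 knots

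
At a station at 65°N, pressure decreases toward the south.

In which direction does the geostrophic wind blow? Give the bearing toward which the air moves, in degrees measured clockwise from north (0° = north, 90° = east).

The pressure-gradient force points toward the south (bearing 180°).
Geostrophic balance: in the Northern Hemisphere the Coriolis force deflects motion to the right, so the geostrophic wind blows 90° to the right of the pressure-gradient force (low pressure on the left).
Rotating 180° by 90° clockwise gives 270° — the wind blows toward the west.

270°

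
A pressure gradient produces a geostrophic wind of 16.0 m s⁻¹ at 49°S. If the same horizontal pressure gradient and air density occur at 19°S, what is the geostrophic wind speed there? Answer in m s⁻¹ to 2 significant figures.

With the same pressure gradient and density, V_g ∝ 1/f ∝ 1/sin φ.
V₂ = V₁ · sin φ₁ / sin φ₂ = 16.0 × sin 49° / sin 19°
V₂ = 16.0 × 0.7547/0.3256 = 37 m s⁻¹

37 m s⁻¹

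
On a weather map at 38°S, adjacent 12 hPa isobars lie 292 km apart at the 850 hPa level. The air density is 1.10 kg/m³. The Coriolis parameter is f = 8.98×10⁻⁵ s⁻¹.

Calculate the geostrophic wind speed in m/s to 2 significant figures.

42 m/s

Pressure gradient: |∂P/∂n| = 1200 Pa / 292000 m = 4.11×10⁻³ Pa/m
Geostrophic balance (pressure-gradient force = Coriolis force):
V_g = (1/(fρ)) |∂P/∂n| = 4.11×10⁻³ / (8.98×10⁻⁵ × 1.10) = 41.6 m/s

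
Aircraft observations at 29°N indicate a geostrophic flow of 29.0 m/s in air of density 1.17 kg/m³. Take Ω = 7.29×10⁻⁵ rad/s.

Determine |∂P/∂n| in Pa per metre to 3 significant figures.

2.40×10⁻³ Pa/m

Coriolis parameter at 29°N:
f = 2Ω sin φ = 2 × 7.29×10⁻⁵ × sin 29° = 7.07×10⁻⁵ s⁻¹
Geostrophic balance rearranged: |∂P/∂n| = f ρ V_g
|∂P/∂n| = 7.07×10⁻⁵ × 1.17 × 29.0 = 2.40×10⁻³ Pa/m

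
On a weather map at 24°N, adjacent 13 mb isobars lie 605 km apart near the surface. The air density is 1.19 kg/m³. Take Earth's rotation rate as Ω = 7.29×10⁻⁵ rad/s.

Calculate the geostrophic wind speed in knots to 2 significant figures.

Coriolis parameter at 24°N:
f = 2Ω sin φ = 2 × 7.29×10⁻⁵ × sin 24° = 5.93×10⁻⁵ s⁻¹
Pressure gradient: |∂P/∂n| = 1300 Pa / 605000 m = 2.15×10⁻³ Pa/m
Geostrophic balance (pressure-gradient force = Coriolis force):
V_g = (1/(fρ)) |∂P/∂n| = 2.15×10⁻³ / (5.93×10⁻⁵ × 1.19) = 30.4 m/s
Converting: 30.4 m/s × 1.944 = 59 knots

59 knots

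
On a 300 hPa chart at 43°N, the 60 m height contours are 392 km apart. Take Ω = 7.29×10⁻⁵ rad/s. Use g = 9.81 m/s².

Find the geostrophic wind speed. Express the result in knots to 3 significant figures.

29.4 knots

Coriolis parameter at 43°N:
f = 2Ω sin φ = 2 × 7.29×10⁻⁵ × sin 43° = 9.94×10⁻⁵ s⁻¹
Height gradient: |∂Z/∂n| = 60 m / 392000 m = 1.53×10⁻⁴
On a pressure surface, geostrophic balance gives V_g = (g/f)|∂Z/∂n|:
V_g = 9.81 × 1.53×10⁻⁴ / 9.94×10⁻⁵ = 15.1 m/s
Converting: 15.1 m/s × 1.944 = 29.4 knots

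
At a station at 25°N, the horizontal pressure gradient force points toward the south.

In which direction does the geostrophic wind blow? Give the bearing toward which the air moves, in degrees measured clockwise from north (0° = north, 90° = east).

The pressure-gradient force points toward the south (bearing 180°).
Geostrophic balance: in the Northern Hemisphere the Coriolis force deflects motion to the right, so the geostrophic wind blows 90° to the right of the pressure-gradient force (low pressure on the left).
Rotating 180° by 90° clockwise gives 270° — the wind blows toward the west.

270°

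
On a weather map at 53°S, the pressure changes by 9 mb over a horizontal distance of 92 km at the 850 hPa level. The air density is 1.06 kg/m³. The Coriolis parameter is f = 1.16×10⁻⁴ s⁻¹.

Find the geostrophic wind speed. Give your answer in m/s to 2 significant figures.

80 m/s

Pressure gradient: |∂P/∂n| = 900 Pa / 92000 m = 9.78×10⁻³ Pa/m
Geostrophic balance (pressure-gradient force = Coriolis force):
V_g = (1/(fρ)) |∂P/∂n| = 9.78×10⁻³ / (1.16×10⁻⁴ × 1.06) = 79.6 m/s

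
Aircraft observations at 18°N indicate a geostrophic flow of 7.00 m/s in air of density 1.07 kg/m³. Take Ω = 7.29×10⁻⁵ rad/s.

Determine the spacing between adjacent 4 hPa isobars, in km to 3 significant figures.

Coriolis parameter at 18°N:
f = 2Ω sin φ = 2 × 7.29×10⁻⁵ × sin 18° = 4.51×10⁻⁵ s⁻¹
Geostrophic balance rearranged: |∂P/∂n| = f ρ V_g
|∂P/∂n| = 4.51×10⁻⁵ × 1.07 × 7.00 = 3.37×10⁻⁴ Pa/m
Isobar spacing: Δn = ΔP/|∂P/∂n| = 400 Pa / 3.37×10⁻⁴ Pa/m = 1185327 m ≈ 1190 km

1190 km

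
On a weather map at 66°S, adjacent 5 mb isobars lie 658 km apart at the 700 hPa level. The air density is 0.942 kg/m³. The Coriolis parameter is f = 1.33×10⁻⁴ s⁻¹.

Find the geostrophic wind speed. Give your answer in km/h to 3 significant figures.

Pressure gradient: |∂P/∂n| = 500 Pa / 658000 m = 7.60×10⁻⁴ Pa/m
Geostrophic balance (pressure-gradient force = Coriolis force):
V_g = (1/(fρ)) |∂P/∂n| = 7.60×10⁻⁴ / (1.33×10⁻⁴ × 0.942) = 6.07 m/s
Converting: 6.07 m/s × 3.6 = 21.8 km/h

21.8 km/h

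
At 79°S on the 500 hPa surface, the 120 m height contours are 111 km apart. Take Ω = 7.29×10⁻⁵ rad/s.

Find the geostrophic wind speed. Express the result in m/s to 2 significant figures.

Coriolis parameter at 79°S:
f = 2Ω sin φ = 2 × 7.29×10⁻⁵ × sin 79° = 1.43×10⁻⁴ s⁻¹
Height gradient: |∂Z/∂n| = 120 m / 111000 m = 1.08×10⁻³
On a pressure surface, geostrophic balance gives V_g = (g/f)|∂Z/∂n|:
V_g = 9.81 × 1.08×10⁻³ / 1.43×10⁻⁴ = 74.1 m/s

74 m/s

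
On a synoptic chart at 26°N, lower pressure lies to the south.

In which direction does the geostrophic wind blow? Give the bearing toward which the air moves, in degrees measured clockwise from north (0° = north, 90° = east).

The pressure-gradient force points toward the south (bearing 180°).
Geostrophic balance: in the Northern Hemisphere the Coriolis force deflects motion to the right, so the geostrophic wind blows 90° to the right of the pressure-gradient force (low pressure on the left).
Rotating 180° by 90° clockwise gives 270° — the wind blows toward the west.

270°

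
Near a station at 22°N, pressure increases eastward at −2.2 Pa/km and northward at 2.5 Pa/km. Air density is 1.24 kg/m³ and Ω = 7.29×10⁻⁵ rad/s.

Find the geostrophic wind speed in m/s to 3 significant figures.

Coriolis parameter at 22°N:
f = 2Ω sin φ = 2 × 7.29×10⁻⁵ × sin 22° = 5.46×10⁻⁵ s⁻¹
Component geostrophic relations (x east, y north):
u_g = −(1/(fρ)) ∂P/∂y,  v_g = (1/(fρ)) ∂P/∂x
u_g = −(2.5×10⁻³)/(5.46×10⁻⁵ × 1.24) = −36.9 m/s;  v_g = (−2.2×10⁻³)/(5.46×10⁻⁵ × 1.24) = −32.5 m/s
|V_g| = √(u_g² + v_g²) = 49.2 m/s

49.2 m/s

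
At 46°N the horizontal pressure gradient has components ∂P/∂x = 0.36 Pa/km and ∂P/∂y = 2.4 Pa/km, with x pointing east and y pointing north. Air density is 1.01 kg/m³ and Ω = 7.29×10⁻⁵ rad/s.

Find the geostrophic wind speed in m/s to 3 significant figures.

Coriolis parameter at 46°N:
f = 2Ω sin φ = 2 × 7.29×10⁻⁵ × sin 46° = 1.05×10⁻⁴ s⁻¹
Component geostrophic relations (x east, y north):
u_g = −(1/(fρ)) ∂P/∂y,  v_g = (1/(fρ)) ∂P/∂x
u_g = −(2.4×10⁻³)/(1.05×10⁻⁴ × 1.01) = −22.7 m/s;  v_g = (0.36×10⁻³)/(1.05×10⁻⁴ × 1.01) = 3.40 m/s
|V_g| = √(u_g² + v_g²) = 22.9 m/s

22.9 m/s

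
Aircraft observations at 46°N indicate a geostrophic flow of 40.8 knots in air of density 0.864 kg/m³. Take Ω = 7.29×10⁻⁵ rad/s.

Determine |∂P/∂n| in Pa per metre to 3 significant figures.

Coriolis parameter at 46°N:
f = 2Ω sin φ = 2 × 7.29×10⁻⁵ × sin 46° = 1.05×10⁻⁴ s⁻¹
Wind speed in SI: 40.8 knots = 21.0 m/s
Geostrophic balance rearranged: |∂P/∂n| = f ρ V_g
|∂P/∂n| = 1.05×10⁻⁴ × 0.864 × 21.0 = 1.90×10⁻³ Pa/m

1.90×10⁻³ Pa/m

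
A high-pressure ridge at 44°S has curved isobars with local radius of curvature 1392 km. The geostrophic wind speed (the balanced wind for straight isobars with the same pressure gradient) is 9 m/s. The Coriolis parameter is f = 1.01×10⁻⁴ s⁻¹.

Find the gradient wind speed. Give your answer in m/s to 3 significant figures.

9.66 m/s

Around a high, pressure-gradient force acts outward with centrifugal, so Coriolis balances both:
fV = (1/ρ)|∂P/∂n| + V²/R  →  V² − fR·V + fR·V_g = 0
With fR = 1.01×10⁻⁴ × 1392×10³ m = 141 m/s:
V = [fR − √((fR)² − 4 fR V_g)]/2 = [141 − √(141² − 4×141×9)]/2 = 9.66 m/s
Supergeostrophic (V > V_g = 9 m/s), as expected around a high.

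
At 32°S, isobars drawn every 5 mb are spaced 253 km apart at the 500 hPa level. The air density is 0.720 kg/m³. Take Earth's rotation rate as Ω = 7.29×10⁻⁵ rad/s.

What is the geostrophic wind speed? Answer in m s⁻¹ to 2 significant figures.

36 m s⁻¹

Coriolis parameter at 32°S:
f = 2Ω sin φ = 2 × 7.29×10⁻⁵ × sin 32° = 7.73×10⁻⁵ s⁻¹
Pressure gradient: |∂P/∂n| = 500 Pa / 253000 m = 1.98×10⁻³ Pa/m
Geostrophic balance (pressure-gradient force = Coriolis force):
V_g = (1/(fρ)) |∂P/∂n| = 1.98×10⁻³ / (7.73×10⁻⁵ × 0.720) = 35.5 m/s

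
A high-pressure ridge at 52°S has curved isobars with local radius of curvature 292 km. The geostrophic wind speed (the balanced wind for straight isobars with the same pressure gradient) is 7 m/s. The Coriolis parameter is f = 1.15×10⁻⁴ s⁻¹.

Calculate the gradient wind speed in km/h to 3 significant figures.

Around a high, pressure-gradient force acts outward with centrifugal, so Coriolis balances both:
fV = (1/ρ)|∂P/∂n| + V²/R  →  V² − fR·V + fR·V_g = 0
With fR = 1.15×10⁻⁴ × 292×10³ m = 33.6 m/s:
V = [fR − √((fR)² − 4 fR V_g)]/2 = [33.6 − √(33.6² − 4×33.6×7)]/2 = 9.95 m/s
Supergeostrophic (V > V_g = 7 m/s), as expected around a high.
Converting: 9.95 m/s × 3.6 = 35.8 km/h

35.8 km/h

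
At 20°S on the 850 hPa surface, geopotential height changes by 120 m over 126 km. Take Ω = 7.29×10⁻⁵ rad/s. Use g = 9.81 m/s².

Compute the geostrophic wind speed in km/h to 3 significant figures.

674 km/h

Coriolis parameter at 20°S:
f = 2Ω sin φ = 2 × 7.29×10⁻⁵ × sin 20° = 4.99×10⁻⁵ s⁻¹
Height gradient: |∂Z/∂n| = 120 m / 126000 m = 9.52×10⁻⁴
On a pressure surface, geostrophic balance gives V_g = (g/f)|∂Z/∂n|:
V_g = 9.81 × 9.52×10⁻⁴ / 4.99×10⁻⁵ = 187 m/s
Converting: 187 m/s × 3.6 = 674 km/h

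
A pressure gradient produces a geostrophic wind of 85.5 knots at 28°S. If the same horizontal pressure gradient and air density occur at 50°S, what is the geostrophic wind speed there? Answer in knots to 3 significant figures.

52.4 knots

With the same pressure gradient and density, V_g ∝ 1/f ∝ 1/sin φ.
V₂ = V₁ · sin φ₁ / sin φ₂ = 85.5 × sin 28° / sin 50°
V₂ = 85.5 × 0.4695/0.7660 = 52.4 knots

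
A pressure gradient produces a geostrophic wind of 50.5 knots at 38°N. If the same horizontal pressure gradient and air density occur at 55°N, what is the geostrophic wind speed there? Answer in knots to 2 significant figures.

With the same pressure gradient and density, V_g ∝ 1/f ∝ 1/sin φ.
V₂ = V₁ · sin φ₁ / sin φ₂ = 50.5 × sin 38° / sin 55°
V₂ = 50.5 × 0.6157/0.8192 = 38 knots

38 knots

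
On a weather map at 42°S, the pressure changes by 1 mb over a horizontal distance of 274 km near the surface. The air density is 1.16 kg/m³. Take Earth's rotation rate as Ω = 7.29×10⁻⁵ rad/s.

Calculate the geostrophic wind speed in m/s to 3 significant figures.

Coriolis parameter at 42°S:
f = 2Ω sin φ = 2 × 7.29×10⁻⁵ × sin 42° = 9.76×10⁻⁵ s⁻¹
Pressure gradient: |∂P/∂n| = 100 Pa / 274000 m = 3.65×10⁻⁴ Pa/m
Geostrophic balance (pressure-gradient force = Coriolis force):
V_g = (1/(fρ)) |∂P/∂n| = 3.65×10⁻⁴ / (9.76×10⁻⁵ × 1.16) = 3.22 m/s

3.22 m/s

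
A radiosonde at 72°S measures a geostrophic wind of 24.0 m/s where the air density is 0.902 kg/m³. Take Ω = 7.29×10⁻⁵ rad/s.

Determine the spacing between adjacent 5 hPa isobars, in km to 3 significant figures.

167 km

Coriolis parameter at 72°S:
f = 2Ω sin φ = 2 × 7.29×10⁻⁵ × sin 72° = 1.39×10⁻⁴ s⁻¹
Geostrophic balance rearranged: |∂P/∂n| = f ρ V_g
|∂P/∂n| = 1.39×10⁻⁴ × 0.902 × 24.0 = 3.00×10⁻³ Pa/m
Isobar spacing: Δn = ΔP/|∂P/∂n| = 500 Pa / 3.00×10⁻³ Pa/m = 166567 m ≈ 167 km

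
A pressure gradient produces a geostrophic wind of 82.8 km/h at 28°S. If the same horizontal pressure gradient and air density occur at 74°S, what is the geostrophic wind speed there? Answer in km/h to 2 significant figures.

40 km/h

With the same pressure gradient and density, V_g ∝ 1/f ∝ 1/sin φ.
V₂ = V₁ · sin φ₁ / sin φ₂ = 82.8 × sin 28° / sin 74°
V₂ = 82.8 × 0.4695/0.9613 = 40 km/h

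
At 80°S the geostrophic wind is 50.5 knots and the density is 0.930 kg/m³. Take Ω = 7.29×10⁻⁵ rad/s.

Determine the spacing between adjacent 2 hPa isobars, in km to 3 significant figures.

Coriolis parameter at 80°S:
f = 2Ω sin φ = 2 × 7.29×10⁻⁵ × sin 80° = 1.44×10⁻⁴ s⁻¹
Wind speed in SI: 50.5 knots = 26.0 m/s
Geostrophic balance rearranged: |∂P/∂n| = f ρ V_g
|∂P/∂n| = 1.44×10⁻⁴ × 0.930 × 26.0 = 3.47×10⁻³ Pa/m
Isobar spacing: Δn = ΔP/|∂P/∂n| = 200 Pa / 3.47×10⁻³ Pa/m = 57651 m ≈ 57.7 km

57.7 km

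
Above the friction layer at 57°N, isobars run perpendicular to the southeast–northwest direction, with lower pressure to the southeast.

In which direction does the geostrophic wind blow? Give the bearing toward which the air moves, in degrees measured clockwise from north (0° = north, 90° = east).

225°

The pressure-gradient force points toward the southeast (bearing 135°).
Geostrophic balance: in the Northern Hemisphere the Coriolis force deflects motion to the right, so the geostrophic wind blows 90° to the right of the pressure-gradient force (low pressure on the left).
Rotating 135° by 90° clockwise gives 225° — the wind blows toward the southwest.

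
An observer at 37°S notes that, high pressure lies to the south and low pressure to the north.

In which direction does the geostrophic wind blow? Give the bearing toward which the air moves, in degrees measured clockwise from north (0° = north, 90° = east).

270°

The pressure-gradient force points toward the north (bearing 000°).
Geostrophic balance: in the Southern Hemisphere the Coriolis force deflects motion to the left, so the geostrophic wind blows 90° to the left of the pressure-gradient force (low pressure on the right).
Rotating 000° by 90° counterclockwise gives 270° — the wind blows toward the west.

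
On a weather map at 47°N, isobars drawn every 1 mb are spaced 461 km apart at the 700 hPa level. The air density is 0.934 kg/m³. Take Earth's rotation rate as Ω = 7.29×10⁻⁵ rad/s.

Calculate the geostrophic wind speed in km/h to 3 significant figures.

Coriolis parameter at 47°N:
f = 2Ω sin φ = 2 × 7.29×10⁻⁵ × sin 47° = 1.07×10⁻⁴ s⁻¹
Pressure gradient: |∂P/∂n| = 100 Pa / 461000 m = 2.17×10⁻⁴ Pa/m
Geostrophic balance (pressure-gradient force = Coriolis force):
V_g = (1/(fρ)) |∂P/∂n| = 2.17×10⁻⁴ / (1.07×10⁻⁴ × 0.934) = 2.18 m/s
Converting: 2.18 m/s × 3.6 = 7.84 km/h

7.84 km/h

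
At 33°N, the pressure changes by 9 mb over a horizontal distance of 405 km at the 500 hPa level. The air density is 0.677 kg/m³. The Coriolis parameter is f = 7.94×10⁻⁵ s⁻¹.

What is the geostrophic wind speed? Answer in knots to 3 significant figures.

Pressure gradient: |∂P/∂n| = 900 Pa / 405000 m = 2.22×10⁻³ Pa/m
Geostrophic balance (pressure-gradient force = Coriolis force):
V_g = (1/(fρ)) |∂P/∂n| = 2.22×10⁻³ / (7.94×10⁻⁵ × 0.677) = 41.3 m/s
Converting: 41.3 m/s × 1.944 = 80.4 knots

80.4 knots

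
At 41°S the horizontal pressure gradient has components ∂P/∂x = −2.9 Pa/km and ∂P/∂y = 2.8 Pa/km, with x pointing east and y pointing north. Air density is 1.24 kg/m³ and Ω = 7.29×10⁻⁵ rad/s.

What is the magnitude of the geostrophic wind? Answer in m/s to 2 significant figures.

34 m/s

Coriolis parameter at 41°S:
f = 2Ω sin φ = 2 × 7.29×10⁻⁵ × sin 41° = 9.57×10⁻⁵ s⁻¹
In the Southern Hemisphere f is negative: f = −9.57×10⁻⁵ s⁻¹.
Component geostrophic relations (x east, y north):
u_g = −(1/(fρ)) ∂P/∂y,  v_g = (1/(fρ)) ∂P/∂x
u_g = −(2.8×10⁻³)/(−9.57×10⁻⁵ × 1.24) = 23.6 m/s;  v_g = (−2.9×10⁻³)/(−9.57×10⁻⁵ × 1.24) = 24.4 m/s
|V_g| = √(u_g² + v_g²) = 34.0 m/s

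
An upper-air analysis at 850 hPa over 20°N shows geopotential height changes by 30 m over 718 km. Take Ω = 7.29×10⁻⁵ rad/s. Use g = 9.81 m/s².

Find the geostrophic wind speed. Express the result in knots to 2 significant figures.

16 knots

Coriolis parameter at 20°N:
f = 2Ω sin φ = 2 × 7.29×10⁻⁵ × sin 20° = 4.99×10⁻⁵ s⁻¹
Height gradient: |∂Z/∂n| = 30 m / 718000 m = 4.18×10⁻⁵
On a pressure surface, geostrophic balance gives V_g = (g/f)|∂Z/∂n|:
V_g = 9.81 × 4.18×10⁻⁵ / 4.99×10⁻⁵ = 8.22 m/s
Converting: 8.22 m/s × 1.944 = 16 knots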